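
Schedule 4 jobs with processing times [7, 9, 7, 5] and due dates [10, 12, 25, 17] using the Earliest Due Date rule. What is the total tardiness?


Sort by due date (EDD order): [(7, 10), (9, 12), (5, 17), (7, 25)]
Compute completion times and tardiness:
  Job 1: p=7, d=10, C=7, tardiness=max(0,7-10)=0
  Job 2: p=9, d=12, C=16, tardiness=max(0,16-12)=4
  Job 3: p=5, d=17, C=21, tardiness=max(0,21-17)=4
  Job 4: p=7, d=25, C=28, tardiness=max(0,28-25)=3
Total tardiness = 11

11


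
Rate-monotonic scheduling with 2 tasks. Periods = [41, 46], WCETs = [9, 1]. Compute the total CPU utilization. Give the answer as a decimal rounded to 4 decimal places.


Compute individual utilizations (exact fractions):
  Task 1: C/T = 9/41 (approx. 0.2195)
  Task 2: C/T = 1/46 (approx. 0.0217)
Total utilization U = 9/41 + 1/46 = 455/1886
Rounded to 4 decimal places: U = 0.2413
RM (Liu & Layland) bound for 2 tasks = 0.828427; compare with U = 455/1886 (approx. 0.241251)
U <= bound, so schedulable by RM sufficient condition.

0.2413


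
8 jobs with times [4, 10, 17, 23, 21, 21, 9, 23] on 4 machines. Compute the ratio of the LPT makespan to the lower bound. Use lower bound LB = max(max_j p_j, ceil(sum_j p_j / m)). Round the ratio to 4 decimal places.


LPT order: [23, 23, 21, 21, 17, 10, 9, 4]
Machine loads after assignment: [32, 27, 38, 31]
LPT makespan = 38
Lower bound = max(max_job, ceil(total/4)) = max(23, 32) = 32
Ratio = 38 / 32 = 1.1875

1.1875


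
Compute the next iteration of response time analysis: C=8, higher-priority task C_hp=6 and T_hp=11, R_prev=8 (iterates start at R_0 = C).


R_next = C + ceil(R_prev / T_hp) * C_hp
ceil(8 / 11) = ceil(0.7273) = 1
Interference = 1 * 6 = 6
R_next = 8 + 6 = 14

14


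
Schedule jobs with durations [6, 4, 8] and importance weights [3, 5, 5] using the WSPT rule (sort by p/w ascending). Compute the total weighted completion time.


Compute p/w ratios and sort ascending (WSPT): [(4, 5), (8, 5), (6, 3)]
Compute weighted completion times:
  Job (p=4,w=5): C=4, w*C=5*4=20
  Job (p=8,w=5): C=12, w*C=5*12=60
  Job (p=6,w=3): C=18, w*C=3*18=54
Total weighted completion time = 134

134


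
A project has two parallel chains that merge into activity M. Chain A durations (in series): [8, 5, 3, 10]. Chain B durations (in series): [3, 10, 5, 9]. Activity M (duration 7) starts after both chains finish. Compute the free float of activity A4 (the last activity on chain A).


ES(A4) = sum of predecessors on chain A = 16
EF(A4) = ES + duration = 16 + 10 = 26
Successor of A4 is M. ES(M) = max(sum(A), sum(B)) = max(26, 27) = 27
Free float = ES(successor) - EF(current) = 27 - 26 = 1

1


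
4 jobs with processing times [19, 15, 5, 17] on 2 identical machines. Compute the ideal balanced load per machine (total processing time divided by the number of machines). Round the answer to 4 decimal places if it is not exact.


Total processing time = 19 + 15 + 5 + 17 = 56
Number of machines = 2
Ideal balanced load = 56 / 2 = 28.0

28.0


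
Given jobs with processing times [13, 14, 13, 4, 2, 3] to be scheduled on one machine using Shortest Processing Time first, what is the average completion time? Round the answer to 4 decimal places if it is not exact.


Sort jobs by processing time (SPT order): [2, 3, 4, 13, 13, 14]
Compute completion times sequentially:
  Job 1: processing = 2, completes at 2
  Job 2: processing = 3, completes at 5
  Job 3: processing = 4, completes at 9
  Job 4: processing = 13, completes at 22
  Job 5: processing = 13, completes at 35
  Job 6: processing = 14, completes at 49
Sum of completion times = 122
Average completion time = 122/6 = 20.3333

20.3333


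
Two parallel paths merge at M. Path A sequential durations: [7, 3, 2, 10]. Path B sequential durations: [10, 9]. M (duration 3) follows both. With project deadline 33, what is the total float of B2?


Forward pass: ES(B2) = sum of predecessors on chain B = 10
EF = ES + duration = 10 + 9 = 19
Backward pass: LF(M) = deadline = 33; LS(M) = 33 - 3 = 30
LF(B2) = LS(M) - sum(successors on chain B) = 30 - 0 = 30
LS = LF - duration = 30 - 9 = 21
Total float = LS - ES = 21 - 10 = 11

11


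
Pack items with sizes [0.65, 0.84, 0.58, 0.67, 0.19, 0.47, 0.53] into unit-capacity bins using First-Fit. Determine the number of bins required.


Place items sequentially using First-Fit:
  Item 0.65 -> new Bin 1
  Item 0.84 -> new Bin 2
  Item 0.58 -> new Bin 3
  Item 0.67 -> new Bin 4
  Item 0.19 -> Bin 1 (now 0.84)
  Item 0.47 -> new Bin 5
  Item 0.53 -> Bin 5 (now 1.0)
Total bins used = 5

5


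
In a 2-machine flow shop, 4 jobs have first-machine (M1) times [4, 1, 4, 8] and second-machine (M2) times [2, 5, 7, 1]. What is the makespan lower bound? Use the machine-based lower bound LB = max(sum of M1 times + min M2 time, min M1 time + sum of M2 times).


LB1 = sum(M1 times) + min(M2 times) = 17 + 1 = 18
LB2 = min(M1 times) + sum(M2 times) = 1 + 15 = 16
Lower bound = max(LB1, LB2) = max(18, 16) = 18

18


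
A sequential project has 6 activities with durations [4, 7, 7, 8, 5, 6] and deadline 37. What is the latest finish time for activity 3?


LF(activity 3) = deadline - sum of successor durations
Successors: activities 4 through 6 with durations [8, 5, 6]
Sum of successor durations = 19
LF = 37 - 19 = 18

18


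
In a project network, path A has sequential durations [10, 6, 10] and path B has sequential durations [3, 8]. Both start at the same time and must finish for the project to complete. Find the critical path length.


Path A total = 10 + 6 + 10 = 26
Path B total = 3 + 8 = 11
Critical path = longest path = max(26, 11) = 26

26


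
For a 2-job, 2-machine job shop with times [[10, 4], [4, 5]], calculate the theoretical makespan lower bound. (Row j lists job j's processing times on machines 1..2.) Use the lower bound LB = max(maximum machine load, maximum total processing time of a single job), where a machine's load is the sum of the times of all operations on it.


Machine loads:
  Machine 1: 10 + 4 = 14
  Machine 2: 4 + 5 = 9
Max machine load = 14
Job totals:
  Job 1: 14
  Job 2: 9
Max job total = 14
Lower bound = max(14, 14) = 14

14


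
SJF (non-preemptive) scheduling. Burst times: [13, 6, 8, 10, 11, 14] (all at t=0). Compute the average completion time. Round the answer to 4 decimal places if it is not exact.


SJF order (ascending): [6, 8, 10, 11, 13, 14]
Completion times:
  Job 1: burst=6, C=6
  Job 2: burst=8, C=14
  Job 3: burst=10, C=24
  Job 4: burst=11, C=35
  Job 5: burst=13, C=48
  Job 6: burst=14, C=62
Average completion = 189/6 = 31.5

31.5


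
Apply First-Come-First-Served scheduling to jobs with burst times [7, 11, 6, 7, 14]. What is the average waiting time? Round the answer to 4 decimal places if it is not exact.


FCFS order (as given): [7, 11, 6, 7, 14]
Waiting times:
  Job 1: wait = 0
  Job 2: wait = 7
  Job 3: wait = 18
  Job 4: wait = 24
  Job 5: wait = 31
Sum of waiting times = 80
Average waiting time = 80/5 = 16.0

16.0


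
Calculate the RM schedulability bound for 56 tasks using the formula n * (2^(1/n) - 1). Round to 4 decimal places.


Compute 2^(1/56) = 1.0124545481
Subtract 1: 1.0124545481 - 1 = 0.0124545481
Multiply by n: 56 * 0.0124545481 = 0.6974546936
Round to 4 dp: 0.6975

0.6975


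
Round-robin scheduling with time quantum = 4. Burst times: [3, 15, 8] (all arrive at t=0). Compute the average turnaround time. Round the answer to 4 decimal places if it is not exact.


Time quantum = 4
Execution trace:
  J1 runs 3 units, time = 3
  J2 runs 4 units, time = 7
  J3 runs 4 units, time = 11
  J2 runs 4 units, time = 15
  J3 runs 4 units, time = 19
  J2 runs 4 units, time = 23
  J2 runs 3 units, time = 26
Finish times: [3, 26, 19]
Average turnaround = 48/3 = 16.0

16.0


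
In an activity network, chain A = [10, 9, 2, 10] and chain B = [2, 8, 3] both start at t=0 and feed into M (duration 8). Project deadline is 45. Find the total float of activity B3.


Forward pass: ES(B3) = sum of predecessors on chain B = 10
EF = ES + duration = 10 + 3 = 13
Backward pass: LF(M) = deadline = 45; LS(M) = 45 - 8 = 37
LF(B3) = LS(M) - sum(successors on chain B) = 37 - 0 = 37
LS = LF - duration = 37 - 3 = 34
Total float = LS - ES = 34 - 10 = 24

24


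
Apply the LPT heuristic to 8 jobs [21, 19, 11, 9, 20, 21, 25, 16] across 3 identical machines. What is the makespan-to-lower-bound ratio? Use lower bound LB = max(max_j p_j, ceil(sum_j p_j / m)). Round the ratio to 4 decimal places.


LPT order: [25, 21, 21, 20, 19, 16, 11, 9]
Machine loads after assignment: [50, 41, 51]
LPT makespan = 51
Lower bound = max(max_job, ceil(total/3)) = max(25, 48) = 48
Ratio = 51 / 48 = 1.0625

1.0625


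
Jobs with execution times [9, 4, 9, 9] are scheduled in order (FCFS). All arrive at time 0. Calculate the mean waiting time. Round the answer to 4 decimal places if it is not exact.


FCFS order (as given): [9, 4, 9, 9]
Waiting times:
  Job 1: wait = 0
  Job 2: wait = 9
  Job 3: wait = 13
  Job 4: wait = 22
Sum of waiting times = 44
Average waiting time = 44/4 = 11.0

11.0


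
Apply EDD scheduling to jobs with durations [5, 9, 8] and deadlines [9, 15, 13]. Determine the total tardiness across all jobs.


Sort by due date (EDD order): [(5, 9), (8, 13), (9, 15)]
Compute completion times and tardiness:
  Job 1: p=5, d=9, C=5, tardiness=max(0,5-9)=0
  Job 2: p=8, d=13, C=13, tardiness=max(0,13-13)=0
  Job 3: p=9, d=15, C=22, tardiness=max(0,22-15)=7
Total tardiness = 7

7


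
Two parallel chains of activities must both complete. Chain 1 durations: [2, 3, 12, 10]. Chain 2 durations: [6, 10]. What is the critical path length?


Path A total = 2 + 3 + 12 + 10 = 27
Path B total = 6 + 10 = 16
Critical path = longest path = max(27, 16) = 27

27


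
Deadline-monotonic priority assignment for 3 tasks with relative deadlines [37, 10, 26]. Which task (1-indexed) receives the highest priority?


Sort tasks by relative deadline (ascending):
  Task 2: deadline = 10
  Task 3: deadline = 26
  Task 1: deadline = 37
Priority order (highest first): [2, 3, 1]
Highest priority task = 2

2


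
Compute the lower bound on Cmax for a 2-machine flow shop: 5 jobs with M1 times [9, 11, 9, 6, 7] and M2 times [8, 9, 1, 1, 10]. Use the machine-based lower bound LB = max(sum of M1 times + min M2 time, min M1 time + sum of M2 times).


LB1 = sum(M1 times) + min(M2 times) = 42 + 1 = 43
LB2 = min(M1 times) + sum(M2 times) = 6 + 29 = 35
Lower bound = max(LB1, LB2) = max(43, 35) = 43

43


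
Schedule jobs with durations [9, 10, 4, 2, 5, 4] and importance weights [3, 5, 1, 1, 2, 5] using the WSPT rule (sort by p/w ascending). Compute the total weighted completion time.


Compute p/w ratios and sort ascending (WSPT): [(4, 5), (10, 5), (2, 1), (5, 2), (9, 3), (4, 1)]
Compute weighted completion times:
  Job (p=4,w=5): C=4, w*C=5*4=20
  Job (p=10,w=5): C=14, w*C=5*14=70
  Job (p=2,w=1): C=16, w*C=1*16=16
  Job (p=5,w=2): C=21, w*C=2*21=42
  Job (p=9,w=3): C=30, w*C=3*30=90
  Job (p=4,w=1): C=34, w*C=1*34=34
Total weighted completion time = 272

272


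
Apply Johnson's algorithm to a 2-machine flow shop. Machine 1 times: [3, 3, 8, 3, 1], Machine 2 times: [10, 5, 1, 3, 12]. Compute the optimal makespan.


Apply Johnson's rule:
  Group 1 (a <= b): [(5, 1, 12), (1, 3, 10), (2, 3, 5), (4, 3, 3)]
  Group 2 (a > b): [(3, 8, 1)]
Optimal job order: [5, 1, 2, 4, 3]
Schedule:
  Job 5: M1 done at 1, M2 done at 13
  Job 1: M1 done at 4, M2 done at 23
  Job 2: M1 done at 7, M2 done at 28
  Job 4: M1 done at 10, M2 done at 31
  Job 3: M1 done at 18, M2 done at 32
Makespan = 32

32


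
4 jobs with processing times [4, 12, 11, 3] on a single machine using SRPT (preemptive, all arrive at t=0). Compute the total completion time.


Since all jobs arrive at t=0, SRPT equals SPT ordering.
SPT order: [3, 4, 11, 12]
Completion times:
  Job 1: p=3, C=3
  Job 2: p=4, C=7
  Job 3: p=11, C=18
  Job 4: p=12, C=30
Total completion time = 3 + 7 + 18 + 30 = 58

58


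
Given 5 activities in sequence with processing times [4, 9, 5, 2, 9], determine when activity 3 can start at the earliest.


Activity 3 starts after activities 1 through 2 complete.
Predecessor durations: [4, 9]
ES = 4 + 9 = 13

13


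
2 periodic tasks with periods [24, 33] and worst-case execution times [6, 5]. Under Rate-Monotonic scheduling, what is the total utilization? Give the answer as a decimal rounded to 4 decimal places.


Compute individual utilizations (exact fractions):
  Task 1: C/T = 6/24 = 1/4 (approx. 0.25)
  Task 2: C/T = 5/33 (approx. 0.1515)
Total utilization U = 1/4 + 5/33 = 53/132
Rounded to 4 decimal places: U = 0.4015
RM (Liu & Layland) bound for 2 tasks = 0.828427; compare with U = 53/132 (approx. 0.401515)
U <= bound, so schedulable by RM sufficient condition.

0.4015


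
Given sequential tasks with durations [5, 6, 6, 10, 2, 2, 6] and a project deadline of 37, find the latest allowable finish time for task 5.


LF(activity 5) = deadline - sum of successor durations
Successors: activities 6 through 7 with durations [2, 6]
Sum of successor durations = 8
LF = 37 - 8 = 29

29


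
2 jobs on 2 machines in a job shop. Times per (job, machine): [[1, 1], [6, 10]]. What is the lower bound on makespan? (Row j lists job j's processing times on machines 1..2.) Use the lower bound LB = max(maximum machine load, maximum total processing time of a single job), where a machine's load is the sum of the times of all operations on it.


Machine loads:
  Machine 1: 1 + 6 = 7
  Machine 2: 1 + 10 = 11
Max machine load = 11
Job totals:
  Job 1: 2
  Job 2: 16
Max job total = 16
Lower bound = max(11, 16) = 16

16


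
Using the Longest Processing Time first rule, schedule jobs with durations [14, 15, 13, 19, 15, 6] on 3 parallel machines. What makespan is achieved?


Sort jobs in decreasing order (LPT): [19, 15, 15, 14, 13, 6]
Assign each job to the least loaded machine:
  Machine 1: jobs [19, 6], load = 25
  Machine 2: jobs [15, 14], load = 29
  Machine 3: jobs [15, 13], load = 28
Makespan = max load = 29

29


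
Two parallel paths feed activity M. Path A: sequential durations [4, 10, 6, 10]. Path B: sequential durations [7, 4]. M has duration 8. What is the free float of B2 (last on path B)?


ES(B2) = sum of predecessors on chain B = 7
EF(B2) = ES + duration = 7 + 4 = 11
Successor of B2 is M. ES(M) = max(sum(A), sum(B)) = max(30, 11) = 30
Free float = ES(successor) - EF(current) = 30 - 11 = 19

19


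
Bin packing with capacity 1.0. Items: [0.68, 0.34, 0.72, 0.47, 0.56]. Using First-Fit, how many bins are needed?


Place items sequentially using First-Fit:
  Item 0.68 -> new Bin 1
  Item 0.34 -> new Bin 2
  Item 0.72 -> new Bin 3
  Item 0.47 -> Bin 2 (now 0.81)
  Item 0.56 -> new Bin 4
Total bins used = 4

4


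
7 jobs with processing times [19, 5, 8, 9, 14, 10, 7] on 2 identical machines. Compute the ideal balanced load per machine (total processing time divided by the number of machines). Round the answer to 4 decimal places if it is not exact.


Total processing time = 19 + 5 + 8 + 9 + 14 + 10 + 7 = 72
Number of machines = 2
Ideal balanced load = 72 / 2 = 36.0

36.0


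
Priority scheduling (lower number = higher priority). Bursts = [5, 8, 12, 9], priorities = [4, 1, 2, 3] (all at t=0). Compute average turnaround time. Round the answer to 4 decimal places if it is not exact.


Sort by priority (ascending = highest first):
Order: [(1, 8), (2, 12), (3, 9), (4, 5)]
Completion times:
  Priority 1, burst=8, C=8
  Priority 2, burst=12, C=20
  Priority 3, burst=9, C=29
  Priority 4, burst=5, C=34
Average turnaround = 91/4 = 22.75

22.75


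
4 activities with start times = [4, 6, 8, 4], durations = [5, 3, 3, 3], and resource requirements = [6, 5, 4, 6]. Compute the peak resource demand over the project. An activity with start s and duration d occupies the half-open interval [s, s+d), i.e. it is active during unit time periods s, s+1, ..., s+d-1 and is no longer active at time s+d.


Each activity i is active on [start_i, start_i + duration_i).
Compute total resource usage per time slot:
  t=0: active resources = [], total = 0
  t=1: active resources = [], total = 0
  t=2: active resources = [], total = 0
  t=3: active resources = [], total = 0
  t=4: active resources = [6, 6], total = 12
  t=5: active resources = [6, 6], total = 12
  t=6: active resources = [6, 5, 6], total = 17
  t=7: active resources = [6, 5], total = 11
  t=8: active resources = [6, 5, 4], total = 15
  t=9: active resources = [4], total = 4
  t=10: active resources = [4], total = 4
Peak resource demand = 17

17


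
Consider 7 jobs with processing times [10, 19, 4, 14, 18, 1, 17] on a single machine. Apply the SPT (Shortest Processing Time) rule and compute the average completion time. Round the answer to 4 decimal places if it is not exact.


Sort jobs by processing time (SPT order): [1, 4, 10, 14, 17, 18, 19]
Compute completion times sequentially:
  Job 1: processing = 1, completes at 1
  Job 2: processing = 4, completes at 5
  Job 3: processing = 10, completes at 15
  Job 4: processing = 14, completes at 29
  Job 5: processing = 17, completes at 46
  Job 6: processing = 18, completes at 64
  Job 7: processing = 19, completes at 83
Sum of completion times = 243
Average completion time = 243/7 = 34.7143

34.7143


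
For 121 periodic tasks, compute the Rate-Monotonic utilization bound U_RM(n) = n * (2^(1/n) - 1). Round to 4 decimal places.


Compute 2^(1/121) = 1.0057449283
Subtract 1: 1.0057449283 - 1 = 0.0057449283
Multiply by n: 121 * 0.0057449283 = 0.6951363243
Round to 4 dp: 0.6951

0.6951


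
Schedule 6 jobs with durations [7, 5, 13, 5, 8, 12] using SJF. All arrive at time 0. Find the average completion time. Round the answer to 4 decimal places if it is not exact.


SJF order (ascending): [5, 5, 7, 8, 12, 13]
Completion times:
  Job 1: burst=5, C=5
  Job 2: burst=5, C=10
  Job 3: burst=7, C=17
  Job 4: burst=8, C=25
  Job 5: burst=12, C=37
  Job 6: burst=13, C=50
Average completion = 144/6 = 24.0

24.0


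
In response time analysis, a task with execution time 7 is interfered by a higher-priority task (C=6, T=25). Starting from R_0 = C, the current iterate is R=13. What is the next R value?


R_next = C + ceil(R_prev / T_hp) * C_hp
ceil(13 / 25) = ceil(0.52) = 1
Interference = 1 * 6 = 6
R_next = 7 + 6 = 13
R_next = R_prev, so the iteration has converged (response time = 13).

13


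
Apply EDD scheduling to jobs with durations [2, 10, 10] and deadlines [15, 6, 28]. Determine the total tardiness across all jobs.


Sort by due date (EDD order): [(10, 6), (2, 15), (10, 28)]
Compute completion times and tardiness:
  Job 1: p=10, d=6, C=10, tardiness=max(0,10-6)=4
  Job 2: p=2, d=15, C=12, tardiness=max(0,12-15)=0
  Job 3: p=10, d=28, C=22, tardiness=max(0,22-28)=0
Total tardiness = 4

4


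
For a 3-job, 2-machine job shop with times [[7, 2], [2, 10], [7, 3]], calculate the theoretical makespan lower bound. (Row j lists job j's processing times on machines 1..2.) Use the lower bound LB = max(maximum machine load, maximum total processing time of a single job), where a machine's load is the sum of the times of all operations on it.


Machine loads:
  Machine 1: 7 + 2 + 7 = 16
  Machine 2: 2 + 10 + 3 = 15
Max machine load = 16
Job totals:
  Job 1: 9
  Job 2: 12
  Job 3: 10
Max job total = 12
Lower bound = max(16, 12) = 16

16


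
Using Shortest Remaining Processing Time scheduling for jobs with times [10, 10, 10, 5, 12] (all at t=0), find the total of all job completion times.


Since all jobs arrive at t=0, SRPT equals SPT ordering.
SPT order: [5, 10, 10, 10, 12]
Completion times:
  Job 1: p=5, C=5
  Job 2: p=10, C=15
  Job 3: p=10, C=25
  Job 4: p=10, C=35
  Job 5: p=12, C=47
Total completion time = 5 + 15 + 25 + 35 + 47 = 127

127


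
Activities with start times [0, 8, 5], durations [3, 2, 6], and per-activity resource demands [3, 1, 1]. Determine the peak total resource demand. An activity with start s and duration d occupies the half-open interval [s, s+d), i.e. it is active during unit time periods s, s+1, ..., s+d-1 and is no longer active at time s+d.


Each activity i is active on [start_i, start_i + duration_i).
Compute total resource usage per time slot:
  t=0: active resources = [3], total = 3
  t=1: active resources = [3], total = 3
  t=2: active resources = [3], total = 3
  t=3: active resources = [], total = 0
  t=4: active resources = [], total = 0
  t=5: active resources = [1], total = 1
  t=6: active resources = [1], total = 1
  t=7: active resources = [1], total = 1
  t=8: active resources = [1, 1], total = 2
  t=9: active resources = [1, 1], total = 2
  t=10: active resources = [1], total = 1
Peak resource demand = 3

3


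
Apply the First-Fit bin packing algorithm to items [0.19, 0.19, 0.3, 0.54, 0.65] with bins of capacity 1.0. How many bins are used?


Place items sequentially using First-Fit:
  Item 0.19 -> new Bin 1
  Item 0.19 -> Bin 1 (now 0.38)
  Item 0.3 -> Bin 1 (now 0.68)
  Item 0.54 -> new Bin 2
  Item 0.65 -> new Bin 3
Total bins used = 3

3


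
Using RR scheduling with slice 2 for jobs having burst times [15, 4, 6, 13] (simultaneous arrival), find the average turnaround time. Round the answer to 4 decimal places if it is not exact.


Time quantum = 2
Execution trace:
  J1 runs 2 units, time = 2
  J2 runs 2 units, time = 4
  J3 runs 2 units, time = 6
  J4 runs 2 units, time = 8
  J1 runs 2 units, time = 10
  J2 runs 2 units, time = 12
  J3 runs 2 units, time = 14
  J4 runs 2 units, time = 16
  J1 runs 2 units, time = 18
  J3 runs 2 units, time = 20
  J4 runs 2 units, time = 22
  J1 runs 2 units, time = 24
  J4 runs 2 units, time = 26
  J1 runs 2 units, time = 28
  J4 runs 2 units, time = 30
  J1 runs 2 units, time = 32
  J4 runs 2 units, time = 34
  J1 runs 2 units, time = 36
  J4 runs 1 units, time = 37
  J1 runs 1 units, time = 38
Finish times: [38, 12, 20, 37]
Average turnaround = 107/4 = 26.75

26.75


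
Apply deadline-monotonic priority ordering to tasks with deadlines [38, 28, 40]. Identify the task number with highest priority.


Sort tasks by relative deadline (ascending):
  Task 2: deadline = 28
  Task 1: deadline = 38
  Task 3: deadline = 40
Priority order (highest first): [2, 1, 3]
Highest priority task = 2

2


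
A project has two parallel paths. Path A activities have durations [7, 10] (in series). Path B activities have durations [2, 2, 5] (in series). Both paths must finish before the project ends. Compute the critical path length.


Path A total = 7 + 10 = 17
Path B total = 2 + 2 + 5 = 9
Critical path = longest path = max(17, 9) = 17

17


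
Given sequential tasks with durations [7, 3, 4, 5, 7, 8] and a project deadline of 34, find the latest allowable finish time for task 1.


LF(activity 1) = deadline - sum of successor durations
Successors: activities 2 through 6 with durations [3, 4, 5, 7, 8]
Sum of successor durations = 27
LF = 34 - 27 = 7

7


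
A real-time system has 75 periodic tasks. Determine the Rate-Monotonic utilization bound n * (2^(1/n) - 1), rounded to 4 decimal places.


Compute 2^(1/75) = 1.0092848012
Subtract 1: 1.0092848012 - 1 = 0.0092848012
Multiply by n: 75 * 0.0092848012 = 0.6963600900
Round to 4 dp: 0.6964

0.6964


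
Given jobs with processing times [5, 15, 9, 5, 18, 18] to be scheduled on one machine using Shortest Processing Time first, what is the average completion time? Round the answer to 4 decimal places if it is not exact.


Sort jobs by processing time (SPT order): [5, 5, 9, 15, 18, 18]
Compute completion times sequentially:
  Job 1: processing = 5, completes at 5
  Job 2: processing = 5, completes at 10
  Job 3: processing = 9, completes at 19
  Job 4: processing = 15, completes at 34
  Job 5: processing = 18, completes at 52
  Job 6: processing = 18, completes at 70
Sum of completion times = 190
Average completion time = 190/6 = 31.6667

31.6667


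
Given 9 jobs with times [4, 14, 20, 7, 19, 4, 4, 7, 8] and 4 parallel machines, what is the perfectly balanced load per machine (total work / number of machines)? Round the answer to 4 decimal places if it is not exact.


Total processing time = 4 + 14 + 20 + 7 + 19 + 4 + 4 + 7 + 8 = 87
Number of machines = 4
Ideal balanced load = 87 / 4 = 21.75

21.75


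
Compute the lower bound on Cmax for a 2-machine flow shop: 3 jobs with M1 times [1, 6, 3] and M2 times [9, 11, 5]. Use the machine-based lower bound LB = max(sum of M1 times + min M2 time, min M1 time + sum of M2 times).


LB1 = sum(M1 times) + min(M2 times) = 10 + 5 = 15
LB2 = min(M1 times) + sum(M2 times) = 1 + 25 = 26
Lower bound = max(LB1, LB2) = max(15, 26) = 26

26


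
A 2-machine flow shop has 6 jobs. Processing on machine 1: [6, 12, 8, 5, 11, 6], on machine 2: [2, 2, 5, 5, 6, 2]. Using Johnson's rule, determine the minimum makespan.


Apply Johnson's rule:
  Group 1 (a <= b): [(4, 5, 5)]
  Group 2 (a > b): [(5, 11, 6), (3, 8, 5), (1, 6, 2), (2, 12, 2), (6, 6, 2)]
Optimal job order: [4, 5, 3, 1, 2, 6]
Schedule:
  Job 4: M1 done at 5, M2 done at 10
  Job 5: M1 done at 16, M2 done at 22
  Job 3: M1 done at 24, M2 done at 29
  Job 1: M1 done at 30, M2 done at 32
  Job 2: M1 done at 42, M2 done at 44
  Job 6: M1 done at 48, M2 done at 50
Makespan = 50

50


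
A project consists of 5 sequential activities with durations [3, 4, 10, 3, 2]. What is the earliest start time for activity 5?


Activity 5 starts after activities 1 through 4 complete.
Predecessor durations: [3, 4, 10, 3]
ES = 3 + 4 + 10 + 3 = 20

20


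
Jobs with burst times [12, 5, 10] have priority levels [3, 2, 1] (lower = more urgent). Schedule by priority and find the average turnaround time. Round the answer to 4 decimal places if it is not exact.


Sort by priority (ascending = highest first):
Order: [(1, 10), (2, 5), (3, 12)]
Completion times:
  Priority 1, burst=10, C=10
  Priority 2, burst=5, C=15
  Priority 3, burst=12, C=27
Average turnaround = 52/3 = 17.3333

17.3333


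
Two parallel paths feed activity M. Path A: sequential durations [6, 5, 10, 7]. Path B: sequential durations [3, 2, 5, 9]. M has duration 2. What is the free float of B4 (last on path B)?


ES(B4) = sum of predecessors on chain B = 10
EF(B4) = ES + duration = 10 + 9 = 19
Successor of B4 is M. ES(M) = max(sum(A), sum(B)) = max(28, 19) = 28
Free float = ES(successor) - EF(current) = 28 - 19 = 9

9


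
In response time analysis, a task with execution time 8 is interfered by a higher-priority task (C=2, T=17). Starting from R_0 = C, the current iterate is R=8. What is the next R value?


R_next = C + ceil(R_prev / T_hp) * C_hp
ceil(8 / 17) = ceil(0.4706) = 1
Interference = 1 * 2 = 2
R_next = 8 + 2 = 10

10


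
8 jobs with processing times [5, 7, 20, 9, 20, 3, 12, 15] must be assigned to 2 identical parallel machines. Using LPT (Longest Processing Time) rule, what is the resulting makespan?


Sort jobs in decreasing order (LPT): [20, 20, 15, 12, 9, 7, 5, 3]
Assign each job to the least loaded machine:
  Machine 1: jobs [20, 15, 7, 3], load = 45
  Machine 2: jobs [20, 12, 9, 5], load = 46
Makespan = max load = 46

46


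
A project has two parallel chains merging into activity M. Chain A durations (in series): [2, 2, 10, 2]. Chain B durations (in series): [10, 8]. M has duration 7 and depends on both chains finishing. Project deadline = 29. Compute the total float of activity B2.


Forward pass: ES(B2) = sum of predecessors on chain B = 10
EF = ES + duration = 10 + 8 = 18
Backward pass: LF(M) = deadline = 29; LS(M) = 29 - 7 = 22
LF(B2) = LS(M) - sum(successors on chain B) = 22 - 0 = 22
LS = LF - duration = 22 - 8 = 14
Total float = LS - ES = 14 - 10 = 4

4


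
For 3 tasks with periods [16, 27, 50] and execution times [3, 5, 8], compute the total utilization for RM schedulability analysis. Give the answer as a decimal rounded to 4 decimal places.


Compute individual utilizations (exact fractions):
  Task 1: C/T = 3/16 (approx. 0.1875)
  Task 2: C/T = 5/27 (approx. 0.1852)
  Task 3: C/T = 8/50 = 4/25 (approx. 0.16)
Total utilization U = 3/16 + 5/27 + 4/25 = 5753/10800
Rounded to 4 decimal places: U = 0.5327
RM (Liu & Layland) bound for 3 tasks = 0.779763; compare with U = 5753/10800 (approx. 0.532685)
U <= bound, so schedulable by RM sufficient condition.

0.5327


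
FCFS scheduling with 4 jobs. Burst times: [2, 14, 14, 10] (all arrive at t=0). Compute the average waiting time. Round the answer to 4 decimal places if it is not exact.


FCFS order (as given): [2, 14, 14, 10]
Waiting times:
  Job 1: wait = 0
  Job 2: wait = 2
  Job 3: wait = 16
  Job 4: wait = 30
Sum of waiting times = 48
Average waiting time = 48/4 = 12.0

12.0


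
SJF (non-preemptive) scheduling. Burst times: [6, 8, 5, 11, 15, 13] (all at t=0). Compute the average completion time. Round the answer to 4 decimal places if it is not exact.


SJF order (ascending): [5, 6, 8, 11, 13, 15]
Completion times:
  Job 1: burst=5, C=5
  Job 2: burst=6, C=11
  Job 3: burst=8, C=19
  Job 4: burst=11, C=30
  Job 5: burst=13, C=43
  Job 6: burst=15, C=58
Average completion = 166/6 = 27.6667

27.6667


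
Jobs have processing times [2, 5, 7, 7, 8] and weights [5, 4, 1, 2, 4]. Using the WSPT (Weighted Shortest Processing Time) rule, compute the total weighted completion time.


Compute p/w ratios and sort ascending (WSPT): [(2, 5), (5, 4), (8, 4), (7, 2), (7, 1)]
Compute weighted completion times:
  Job (p=2,w=5): C=2, w*C=5*2=10
  Job (p=5,w=4): C=7, w*C=4*7=28
  Job (p=8,w=4): C=15, w*C=4*15=60
  Job (p=7,w=2): C=22, w*C=2*22=44
  Job (p=7,w=1): C=29, w*C=1*29=29
Total weighted completion time = 171

171


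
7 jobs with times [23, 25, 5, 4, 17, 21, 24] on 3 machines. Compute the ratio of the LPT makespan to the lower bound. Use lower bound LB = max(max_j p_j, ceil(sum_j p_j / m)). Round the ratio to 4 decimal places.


LPT order: [25, 24, 23, 21, 17, 5, 4]
Machine loads after assignment: [34, 41, 44]
LPT makespan = 44
Lower bound = max(max_job, ceil(total/3)) = max(25, 40) = 40
Ratio = 44 / 40 = 1.1

1.1


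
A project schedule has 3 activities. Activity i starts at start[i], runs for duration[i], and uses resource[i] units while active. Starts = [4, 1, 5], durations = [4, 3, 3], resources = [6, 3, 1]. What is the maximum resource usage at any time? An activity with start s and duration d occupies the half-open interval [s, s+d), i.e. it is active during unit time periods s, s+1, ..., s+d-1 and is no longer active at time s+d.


Each activity i is active on [start_i, start_i + duration_i).
Compute total resource usage per time slot:
  t=0: active resources = [], total = 0
  t=1: active resources = [3], total = 3
  t=2: active resources = [3], total = 3
  t=3: active resources = [3], total = 3
  t=4: active resources = [6], total = 6
  t=5: active resources = [6, 1], total = 7
  t=6: active resources = [6, 1], total = 7
  t=7: active resources = [6, 1], total = 7
Peak resource demand = 7

7


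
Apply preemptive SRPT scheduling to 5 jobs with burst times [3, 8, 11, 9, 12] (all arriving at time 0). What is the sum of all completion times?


Since all jobs arrive at t=0, SRPT equals SPT ordering.
SPT order: [3, 8, 9, 11, 12]
Completion times:
  Job 1: p=3, C=3
  Job 2: p=8, C=11
  Job 3: p=9, C=20
  Job 4: p=11, C=31
  Job 5: p=12, C=43
Total completion time = 3 + 11 + 20 + 31 + 43 = 108

108


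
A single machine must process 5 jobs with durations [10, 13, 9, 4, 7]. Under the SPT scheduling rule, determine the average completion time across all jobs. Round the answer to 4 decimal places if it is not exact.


Sort jobs by processing time (SPT order): [4, 7, 9, 10, 13]
Compute completion times sequentially:
  Job 1: processing = 4, completes at 4
  Job 2: processing = 7, completes at 11
  Job 3: processing = 9, completes at 20
  Job 4: processing = 10, completes at 30
  Job 5: processing = 13, completes at 43
Sum of completion times = 108
Average completion time = 108/5 = 21.6

21.6


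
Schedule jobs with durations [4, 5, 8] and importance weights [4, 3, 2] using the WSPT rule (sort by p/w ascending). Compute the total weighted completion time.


Compute p/w ratios and sort ascending (WSPT): [(4, 4), (5, 3), (8, 2)]
Compute weighted completion times:
  Job (p=4,w=4): C=4, w*C=4*4=16
  Job (p=5,w=3): C=9, w*C=3*9=27
  Job (p=8,w=2): C=17, w*C=2*17=34
Total weighted completion time = 77

77


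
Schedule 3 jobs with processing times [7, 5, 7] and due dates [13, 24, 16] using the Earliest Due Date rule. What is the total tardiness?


Sort by due date (EDD order): [(7, 13), (7, 16), (5, 24)]
Compute completion times and tardiness:
  Job 1: p=7, d=13, C=7, tardiness=max(0,7-13)=0
  Job 2: p=7, d=16, C=14, tardiness=max(0,14-16)=0
  Job 3: p=5, d=24, C=19, tardiness=max(0,19-24)=0
Total tardiness = 0

0


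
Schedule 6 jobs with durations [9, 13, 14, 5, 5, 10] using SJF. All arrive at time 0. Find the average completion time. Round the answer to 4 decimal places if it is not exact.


SJF order (ascending): [5, 5, 9, 10, 13, 14]
Completion times:
  Job 1: burst=5, C=5
  Job 2: burst=5, C=10
  Job 3: burst=9, C=19
  Job 4: burst=10, C=29
  Job 5: burst=13, C=42
  Job 6: burst=14, C=56
Average completion = 161/6 = 26.8333

26.8333


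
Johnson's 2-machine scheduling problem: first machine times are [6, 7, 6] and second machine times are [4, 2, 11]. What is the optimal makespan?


Apply Johnson's rule:
  Group 1 (a <= b): [(3, 6, 11)]
  Group 2 (a > b): [(1, 6, 4), (2, 7, 2)]
Optimal job order: [3, 1, 2]
Schedule:
  Job 3: M1 done at 6, M2 done at 17
  Job 1: M1 done at 12, M2 done at 21
  Job 2: M1 done at 19, M2 done at 23
Makespan = 23

23


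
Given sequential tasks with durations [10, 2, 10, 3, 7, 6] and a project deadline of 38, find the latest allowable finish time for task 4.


LF(activity 4) = deadline - sum of successor durations
Successors: activities 5 through 6 with durations [7, 6]
Sum of successor durations = 13
LF = 38 - 13 = 25

25


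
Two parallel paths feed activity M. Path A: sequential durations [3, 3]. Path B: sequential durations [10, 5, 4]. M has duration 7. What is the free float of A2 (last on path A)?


ES(A2) = sum of predecessors on chain A = 3
EF(A2) = ES + duration = 3 + 3 = 6
Successor of A2 is M. ES(M) = max(sum(A), sum(B)) = max(6, 19) = 19
Free float = ES(successor) - EF(current) = 19 - 6 = 13

13


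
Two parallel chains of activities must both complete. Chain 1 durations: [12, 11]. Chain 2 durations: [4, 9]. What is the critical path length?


Path A total = 12 + 11 = 23
Path B total = 4 + 9 = 13
Critical path = longest path = max(23, 13) = 23

23


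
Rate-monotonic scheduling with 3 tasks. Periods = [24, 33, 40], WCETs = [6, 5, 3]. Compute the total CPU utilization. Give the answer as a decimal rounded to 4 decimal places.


Compute individual utilizations (exact fractions):
  Task 1: C/T = 6/24 = 1/4 (approx. 0.25)
  Task 2: C/T = 5/33 (approx. 0.1515)
  Task 3: C/T = 3/40 (approx. 0.075)
Total utilization U = 1/4 + 5/33 + 3/40 = 629/1320
Rounded to 4 decimal places: U = 0.4765
RM (Liu & Layland) bound for 3 tasks = 0.779763; compare with U = 629/1320 (approx. 0.476515)
U <= bound, so schedulable by RM sufficient condition.

0.4765


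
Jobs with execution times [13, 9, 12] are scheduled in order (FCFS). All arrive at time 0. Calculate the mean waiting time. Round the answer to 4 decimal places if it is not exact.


FCFS order (as given): [13, 9, 12]
Waiting times:
  Job 1: wait = 0
  Job 2: wait = 13
  Job 3: wait = 22
Sum of waiting times = 35
Average waiting time = 35/3 = 11.6667

11.6667


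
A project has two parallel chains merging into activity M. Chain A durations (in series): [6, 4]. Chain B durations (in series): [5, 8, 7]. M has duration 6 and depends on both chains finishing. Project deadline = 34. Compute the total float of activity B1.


Forward pass: ES(B1) = sum of predecessors on chain B = 0
EF = ES + duration = 0 + 5 = 5
Backward pass: LF(M) = deadline = 34; LS(M) = 34 - 6 = 28
LF(B1) = LS(M) - sum(successors on chain B) = 28 - 15 = 13
LS = LF - duration = 13 - 5 = 8
Total float = LS - ES = 8 - 0 = 8

8


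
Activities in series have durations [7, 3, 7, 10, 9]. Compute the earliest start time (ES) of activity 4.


Activity 4 starts after activities 1 through 3 complete.
Predecessor durations: [7, 3, 7]
ES = 7 + 3 + 7 = 17

17


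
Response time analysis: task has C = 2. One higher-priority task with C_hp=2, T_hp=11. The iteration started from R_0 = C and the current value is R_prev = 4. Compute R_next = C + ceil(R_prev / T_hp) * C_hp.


R_next = C + ceil(R_prev / T_hp) * C_hp
ceil(4 / 11) = ceil(0.3636) = 1
Interference = 1 * 2 = 2
R_next = 2 + 2 = 4
R_next = R_prev, so the iteration has converged (response time = 4).

4


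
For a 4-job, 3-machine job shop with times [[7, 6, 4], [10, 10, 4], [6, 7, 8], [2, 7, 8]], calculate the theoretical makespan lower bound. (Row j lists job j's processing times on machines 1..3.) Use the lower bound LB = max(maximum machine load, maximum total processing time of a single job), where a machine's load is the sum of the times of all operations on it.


Machine loads:
  Machine 1: 7 + 10 + 6 + 2 = 25
  Machine 2: 6 + 10 + 7 + 7 = 30
  Machine 3: 4 + 4 + 8 + 8 = 24
Max machine load = 30
Job totals:
  Job 1: 17
  Job 2: 24
  Job 3: 21
  Job 4: 17
Max job total = 24
Lower bound = max(30, 24) = 30

30


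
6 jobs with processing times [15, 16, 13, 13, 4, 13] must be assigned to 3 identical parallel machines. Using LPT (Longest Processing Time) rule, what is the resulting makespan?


Sort jobs in decreasing order (LPT): [16, 15, 13, 13, 13, 4]
Assign each job to the least loaded machine:
  Machine 1: jobs [16, 4], load = 20
  Machine 2: jobs [15, 13], load = 28
  Machine 3: jobs [13, 13], load = 26
Makespan = max load = 28

28


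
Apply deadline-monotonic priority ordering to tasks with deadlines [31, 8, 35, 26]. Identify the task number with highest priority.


Sort tasks by relative deadline (ascending):
  Task 2: deadline = 8
  Task 4: deadline = 26
  Task 1: deadline = 31
  Task 3: deadline = 35
Priority order (highest first): [2, 4, 1, 3]
Highest priority task = 2

2


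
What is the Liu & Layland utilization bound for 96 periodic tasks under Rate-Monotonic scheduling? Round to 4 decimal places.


Compute 2^(1/96) = 1.0072464122
Subtract 1: 1.0072464122 - 1 = 0.0072464122
Multiply by n: 96 * 0.0072464122 = 0.6956555712
Round to 4 dp: 0.6957

0.6957


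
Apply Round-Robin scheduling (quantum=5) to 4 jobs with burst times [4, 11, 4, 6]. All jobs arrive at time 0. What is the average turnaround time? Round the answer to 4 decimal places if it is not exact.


Time quantum = 5
Execution trace:
  J1 runs 4 units, time = 4
  J2 runs 5 units, time = 9
  J3 runs 4 units, time = 13
  J4 runs 5 units, time = 18
  J2 runs 5 units, time = 23
  J4 runs 1 units, time = 24
  J2 runs 1 units, time = 25
Finish times: [4, 25, 13, 24]
Average turnaround = 66/4 = 16.5

16.5


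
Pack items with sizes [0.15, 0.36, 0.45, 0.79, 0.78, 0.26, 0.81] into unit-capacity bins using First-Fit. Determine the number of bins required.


Place items sequentially using First-Fit:
  Item 0.15 -> new Bin 1
  Item 0.36 -> Bin 1 (now 0.51)
  Item 0.45 -> Bin 1 (now 0.96)
  Item 0.79 -> new Bin 2
  Item 0.78 -> new Bin 3
  Item 0.26 -> new Bin 4
  Item 0.81 -> new Bin 5
Total bins used = 5

5


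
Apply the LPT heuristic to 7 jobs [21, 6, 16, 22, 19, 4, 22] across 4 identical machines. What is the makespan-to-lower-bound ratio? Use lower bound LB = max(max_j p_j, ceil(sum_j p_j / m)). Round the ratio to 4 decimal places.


LPT order: [22, 22, 21, 19, 16, 6, 4]
Machine loads after assignment: [26, 22, 27, 35]
LPT makespan = 35
Lower bound = max(max_job, ceil(total/4)) = max(22, 28) = 28
Ratio = 35 / 28 = 1.25

1.25


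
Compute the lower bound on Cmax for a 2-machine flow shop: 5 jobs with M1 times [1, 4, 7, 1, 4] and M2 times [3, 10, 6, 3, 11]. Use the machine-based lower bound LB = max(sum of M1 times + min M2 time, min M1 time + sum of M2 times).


LB1 = sum(M1 times) + min(M2 times) = 17 + 3 = 20
LB2 = min(M1 times) + sum(M2 times) = 1 + 33 = 34
Lower bound = max(LB1, LB2) = max(20, 34) = 34

34
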